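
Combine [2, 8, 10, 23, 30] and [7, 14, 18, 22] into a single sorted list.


List A: [2, 8, 10, 23, 30]
List B: [7, 14, 18, 22]
Repeatedly compare the front elements and take the smaller:
  2 vs 7 -> take 2
  8 vs 7 -> take 7
  8 vs 14 -> take 8
  10 vs 14 -> take 10
  23 vs 14 -> take 14
  23 vs 18 -> take 18
  23 vs 22 -> take 22
  B is exhausted; append the rest of A: [23, 30]
Final answer: [2, 7, 8, 10, 14, 18, 22, 23, 30]


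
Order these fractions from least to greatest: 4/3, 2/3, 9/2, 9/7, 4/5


Convert to decimal for comparison:
  4/3 = 1.3333
  2/3 = 0.6667
  9/2 = 4.5
  9/7 = 1.2857
  4/5 = 0.8
Decimals in increasing order: 0.6667 < 0.8 < 1.2857 < 1.3333 < 4.5
Writing each back as its fraction gives the sorted order.
Final answer: 2/3, 4/5, 9/7, 4/3, 9/2


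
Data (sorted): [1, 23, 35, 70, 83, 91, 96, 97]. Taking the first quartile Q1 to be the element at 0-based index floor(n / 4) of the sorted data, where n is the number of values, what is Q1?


The list has n = 8 elements.
Q1 index = floor(8 / 4) = floor(2) = 2
Counting from index 0 in the sorted data, the element at index 2 is 35.
Final answer: 35


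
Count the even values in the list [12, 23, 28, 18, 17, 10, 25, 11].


Check each element:
  12 is even
  23 is odd
  28 is even
  18 is even
  17 is odd
  10 is even
  25 is odd
  11 is odd
Evens: [12, 28, 18, 10]
Count of evens = 4
Final answer: 4


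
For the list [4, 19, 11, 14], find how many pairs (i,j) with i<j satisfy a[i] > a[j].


For each element, count the later elements that are smaller than it:
  4 (index 0): smaller elements after it = [] -> 0
  19 (index 1): smaller elements after it = [11, 14] -> 2
  11 (index 2): smaller elements after it = [] -> 0
Total inversions = 0 + 2 + 0 = 2
Final answer: 2


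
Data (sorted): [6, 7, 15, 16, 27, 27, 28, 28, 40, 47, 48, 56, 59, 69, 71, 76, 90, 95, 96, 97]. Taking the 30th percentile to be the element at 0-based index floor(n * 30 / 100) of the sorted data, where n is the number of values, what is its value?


The dataset has n = 20 elements.
Index = floor(20 * 30 / 100) = floor(600 / 100) = floor(6) = 6
Counting from index 0 in the sorted data, the element at index 6 is 28.
Final answer: 28


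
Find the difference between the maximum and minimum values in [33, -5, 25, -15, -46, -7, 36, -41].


Maximum value: 36
Minimum value: -46
Range = 36 - (-46) = 82
Final answer: 82


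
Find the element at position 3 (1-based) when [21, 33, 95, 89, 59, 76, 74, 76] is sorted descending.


Sort descending: [95, 89, 76, 76, 74, 59, 33, 21]
The 3rd element (1-indexed) is at index 2.
Value = 76
Final answer: 76


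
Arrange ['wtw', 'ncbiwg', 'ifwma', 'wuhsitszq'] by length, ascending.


Compute lengths:
  'wtw' has length 3
  'ncbiwg' has length 6
  'ifwma' has length 5
  'wuhsitszq' has length 9
Lengths in increasing order: 3 < 5 < 6 < 9
Listing the words in that order gives the answer.
Final answer: ['wtw', 'ifwma', 'ncbiwg', 'wuhsitszq']


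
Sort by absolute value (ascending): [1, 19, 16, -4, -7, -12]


Compute absolute values:
  |1| = 1
  |19| = 19
  |16| = 16
  |-4| = 4
  |-7| = 7
  |-12| = 12
Absolute values in increasing order: 1 < 4 < 7 < 12 < 16 < 19
Listing the original numbers in that order gives the answer.
Final answer: [1, -4, -7, -12, 16, 19]


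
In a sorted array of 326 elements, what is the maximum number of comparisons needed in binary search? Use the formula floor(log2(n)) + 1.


Binary search halves the search space each step.
Maximum comparisons = floor(log2(326)) + 1
log2(326) = 8.3487
floor(log2(326)) = 8, so 8 + 1 = 9
Final answer: 9


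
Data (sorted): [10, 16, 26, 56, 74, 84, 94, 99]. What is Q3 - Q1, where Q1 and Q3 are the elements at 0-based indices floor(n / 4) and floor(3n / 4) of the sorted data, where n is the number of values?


The data has n = 8 elements.
Q1 index = floor(8 / 4) = floor(2) = 2; Q3 index = floor(3 * 8 / 4) = floor(6) = 6
Q1 = element at index 2 = 26
Q3 = element at index 6 = 94
IQR = 94 - 26 = 68
Final answer: 68


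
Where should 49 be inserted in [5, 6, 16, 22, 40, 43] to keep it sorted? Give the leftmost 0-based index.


List is sorted: [5, 6, 16, 22, 40, 43]
We need the leftmost position where 49 can be inserted, i.e. the first index whose element is >= 49 (or the end of the list if none is).
Binary search with low=0, high=6 (0-based indices):
  low=0, high=6, mid=3: a[3]=22 < 49, so low = 4
  low=4, high=6, mid=5: a[5]=43 < 49, so low = 6
Now low = high = 6, so the insertion index is 6.
Final answer: 6


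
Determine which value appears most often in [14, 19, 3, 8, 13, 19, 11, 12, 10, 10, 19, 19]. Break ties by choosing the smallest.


Count the frequency of each value:
  3 appears 1 time(s)
  8 appears 1 time(s)
  10 appears 2 time(s)
  11 appears 1 time(s)
  12 appears 1 time(s)
  13 appears 1 time(s)
  14 appears 1 time(s)
  19 appears 4 time(s)
Maximum frequency is 4.
Only 19 reaches that frequency, so it is the mode.
Final answer: 19


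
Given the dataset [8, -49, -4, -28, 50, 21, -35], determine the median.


First, sort the list: [-49, -35, -28, -4, 8, 21, 50]
The list has 7 elements (odd count).
The middle index is 3 (0-based), and the element there is -4.
Final answer: -4


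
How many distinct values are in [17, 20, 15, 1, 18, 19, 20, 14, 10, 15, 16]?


List all unique values:
Distinct values: [1, 10, 14, 15, 16, 17, 18, 19, 20]
Count = 9
Final answer: 9


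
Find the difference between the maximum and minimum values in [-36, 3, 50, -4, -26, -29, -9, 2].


Maximum value: 50
Minimum value: -36
Range = 50 - (-36) = 86
Final answer: 86


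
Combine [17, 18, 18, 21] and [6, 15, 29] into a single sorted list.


List A: [17, 18, 18, 21]
List B: [6, 15, 29]
Repeatedly compare the front elements and take the smaller:
  17 vs 6 -> take 6
  17 vs 15 -> take 15
  17 vs 29 -> take 17
  18 vs 29 -> take 18
  18 vs 29 -> take 18
  21 vs 29 -> take 21
  A is exhausted; append the rest of B: [29]
Final answer: [6, 15, 17, 18, 18, 21, 29]


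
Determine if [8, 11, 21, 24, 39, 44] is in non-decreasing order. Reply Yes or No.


Check consecutive pairs:
  8 <= 11? True
  11 <= 21? True
  21 <= 24? True
  24 <= 39? True
  39 <= 44? True
Every consecutive pair is in order, so the list is non-decreasing.
Final answer: Yes


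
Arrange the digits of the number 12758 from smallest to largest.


The number 12758 has digits: 1, 2, 7, 5, 8
Sorted: 1, 2, 5, 7, 8
Joining the sorted digits gives the result.
Final answer: 12578


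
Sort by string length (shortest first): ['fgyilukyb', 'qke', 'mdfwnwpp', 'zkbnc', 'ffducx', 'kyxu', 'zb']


Compute lengths:
  'fgyilukyb' has length 9
  'qke' has length 3
  'mdfwnwpp' has length 8
  'zkbnc' has length 5
  'ffducx' has length 6
  'kyxu' has length 4
  'zb' has length 2
Lengths in increasing order: 2 < 3 < 4 < 5 < 6 < 8 < 9
Listing the words in that order gives the answer.
Final answer: ['zb', 'qke', 'kyxu', 'zkbnc', 'ffducx', 'mdfwnwpp', 'fgyilukyb']


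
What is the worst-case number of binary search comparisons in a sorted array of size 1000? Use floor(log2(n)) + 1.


Binary search halves the search space each step.
Maximum comparisons = floor(log2(1000)) + 1
log2(1000) = 9.9658
floor(log2(1000)) = 9, so 9 + 1 = 10
Final answer: 10


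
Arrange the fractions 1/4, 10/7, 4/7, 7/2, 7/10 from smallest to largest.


Convert to decimal for comparison:
  1/4 = 0.25
  10/7 = 1.4286
  4/7 = 0.5714
  7/2 = 3.5
  7/10 = 0.7
Decimals in increasing order: 0.25 < 0.5714 < 0.7 < 1.4286 < 3.5
Writing each back as its fraction gives the sorted order.
Final answer: 1/4, 4/7, 7/10, 10/7, 7/2


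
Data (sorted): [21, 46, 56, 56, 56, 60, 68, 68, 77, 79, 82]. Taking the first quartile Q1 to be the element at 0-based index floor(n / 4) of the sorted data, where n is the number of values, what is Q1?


The list has n = 11 elements.
Q1 index = floor(11 / 4) = floor(2.75) = 2
Counting from index 0 in the sorted data, the element at index 2 is 56.
Final answer: 56


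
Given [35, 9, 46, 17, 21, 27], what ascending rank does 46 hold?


Sort ascending: [9, 17, 21, 27, 35, 46]
Find 46 in the sorted list.
46 is at position 6 (1-indexed).
Final answer: 6


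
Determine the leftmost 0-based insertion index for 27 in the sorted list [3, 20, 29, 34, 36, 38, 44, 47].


List is sorted: [3, 20, 29, 34, 36, 38, 44, 47]
We need the leftmost position where 27 can be inserted, i.e. the first index whose element is >= 27 (or the end of the list if none is).
Binary search with low=0, high=8 (0-based indices):
  low=0, high=8, mid=4: a[4]=36 >= 27, so high = 4
  low=0, high=4, mid=2: a[2]=29 >= 27, so high = 2
  low=0, high=2, mid=1: a[1]=20 < 27, so low = 2
Now low = high = 2, so the insertion index is 2.
Final answer: 2


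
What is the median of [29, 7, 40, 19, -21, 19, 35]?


First, sort the list: [-21, 7, 19, 19, 29, 35, 40]
The list has 7 elements (odd count).
The middle index is 3 (0-based), and the element there is 19.
Final answer: 19


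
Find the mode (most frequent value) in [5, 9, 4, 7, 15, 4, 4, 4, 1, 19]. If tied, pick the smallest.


Count the frequency of each value:
  1 appears 1 time(s)
  4 appears 4 time(s)
  5 appears 1 time(s)
  7 appears 1 time(s)
  9 appears 1 time(s)
  15 appears 1 time(s)
  19 appears 1 time(s)
Maximum frequency is 4.
Only 4 reaches that frequency, so it is the mode.
Final answer: 4


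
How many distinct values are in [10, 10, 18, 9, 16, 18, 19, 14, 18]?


List all unique values:
Distinct values: [9, 10, 14, 16, 18, 19]
Count = 6
Final answer: 6


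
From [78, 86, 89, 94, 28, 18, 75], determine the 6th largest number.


Sort descending: [94, 89, 86, 78, 75, 28, 18]
The 6th element (1-indexed) is at index 5.
Value = 28
Final answer: 28


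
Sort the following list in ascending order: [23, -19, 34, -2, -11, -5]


Original list: [23, -19, 34, -2, -11, -5]
Repeatedly take the smallest remaining element:
  Remaining [23, -19, 34, -2, -11, -5] -> smallest is -19
  Remaining [23, 34, -2, -11, -5] -> smallest is -11
  Remaining [23, 34, -2, -5] -> smallest is -5
  Remaining [23, 34, -2] -> smallest is -2
  Remaining [23, 34] -> smallest is 23
  Remaining [34] -> smallest is 34
Collecting the picks in order gives the sorted list.
Final answer: [-19, -11, -5, -2, 23, 34]


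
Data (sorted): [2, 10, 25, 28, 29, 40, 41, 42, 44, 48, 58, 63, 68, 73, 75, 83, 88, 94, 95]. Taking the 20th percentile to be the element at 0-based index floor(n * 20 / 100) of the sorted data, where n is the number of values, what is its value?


The dataset has n = 19 elements.
Index = floor(19 * 20 / 100) = floor(380 / 100) = floor(3.8) = 3
Counting from index 0 in the sorted data, the element at index 3 is 28.
Final answer: 28


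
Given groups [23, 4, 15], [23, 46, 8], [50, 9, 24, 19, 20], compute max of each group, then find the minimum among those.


Find max of each group:
  Group 1: [23, 4, 15] -> max = 23
  Group 2: [23, 46, 8] -> max = 46
  Group 3: [50, 9, 24, 19, 20] -> max = 50
Maxes: [23, 46, 50]
Minimum of maxes = 23
Final answer: 23


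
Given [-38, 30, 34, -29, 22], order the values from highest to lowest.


Original list: [-38, 30, 34, -29, 22]
Repeatedly take the largest remaining element:
  Remaining [-38, 30, 34, -29, 22] -> largest is 34
  Remaining [-38, 30, -29, 22] -> largest is 30
  Remaining [-38, -29, 22] -> largest is 22
  Remaining [-38, -29] -> largest is -29
  Remaining [-38] -> largest is -38
Collecting the picks in order gives the descending list.
Final answer: [34, 30, 22, -29, -38]


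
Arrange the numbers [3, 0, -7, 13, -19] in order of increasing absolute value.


Compute absolute values:
  |3| = 3
  |0| = 0
  |-7| = 7
  |13| = 13
  |-19| = 19
Absolute values in increasing order: 0 < 3 < 7 < 13 < 19
Listing the original numbers in that order gives the answer.
Final answer: [0, 3, -7, 13, -19]


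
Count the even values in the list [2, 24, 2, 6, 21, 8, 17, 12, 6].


Check each element:
  2 is even
  24 is even
  2 is even
  6 is even
  21 is odd
  8 is even
  17 is odd
  12 is even
  6 is even
Evens: [2, 24, 2, 6, 8, 12, 6]
Count of evens = 7
Final answer: 7


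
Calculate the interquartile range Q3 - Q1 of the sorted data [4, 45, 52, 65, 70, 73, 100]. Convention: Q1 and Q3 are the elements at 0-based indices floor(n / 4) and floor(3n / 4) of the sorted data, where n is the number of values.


The data has n = 7 elements.
Q1 index = floor(7 / 4) = floor(1.75) = 1; Q3 index = floor(3 * 7 / 4) = floor(5.25) = 5
Q1 = element at index 1 = 45
Q3 = element at index 5 = 73
IQR = 73 - 45 = 28
Final answer: 28


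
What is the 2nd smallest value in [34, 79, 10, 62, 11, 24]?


Sort ascending: [10, 11, 24, 34, 62, 79]
The 2nd element (1-indexed) is at index 1.
Value = 11
Final answer: 11


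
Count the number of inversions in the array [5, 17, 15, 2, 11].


For each element, count the later elements that are smaller than it:
  5 (index 0): smaller elements after it = [2] -> 1
  17 (index 1): smaller elements after it = [15, 2, 11] -> 3
  15 (index 2): smaller elements after it = [2, 11] -> 2
  2 (index 3): smaller elements after it = [] -> 0
Total inversions = 1 + 3 + 2 + 0 = 6
Final answer: 6


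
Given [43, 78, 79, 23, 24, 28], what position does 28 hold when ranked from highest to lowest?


Sort descending: [79, 78, 43, 28, 24, 23]
Find 28 in the sorted list.
28 is at position 4.
Final answer: 4


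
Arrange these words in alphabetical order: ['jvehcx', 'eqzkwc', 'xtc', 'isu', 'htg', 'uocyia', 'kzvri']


Compare strings character by character (the first differing letter decides):
  'eqzkwc' < 'htg' since 'e' < 'h' at position 1
  'htg' < 'isu' since 'h' < 'i' at position 1
  'isu' < 'jvehcx' since 'i' < 'j' at position 1
  'jvehcx' < 'kzvri' since 'j' < 'k' at position 1
  'kzvri' < 'uocyia' since 'k' < 'u' at position 1
  'uocyia' < 'xtc' since 'u' < 'x' at position 1
Chaining these comparisons gives the alphabetical order.
Final answer: ['eqzkwc', 'htg', 'isu', 'jvehcx', 'kzvri', 'uocyia', 'xtc']


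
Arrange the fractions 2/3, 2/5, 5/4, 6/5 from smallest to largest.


Convert to decimal for comparison:
  2/3 = 0.6667
  2/5 = 0.4
  5/4 = 1.25
  6/5 = 1.2
Decimals in increasing order: 0.4 < 0.6667 < 1.2 < 1.25
Writing each back as its fraction gives the sorted order.
Final answer: 2/5, 2/3, 6/5, 5/4


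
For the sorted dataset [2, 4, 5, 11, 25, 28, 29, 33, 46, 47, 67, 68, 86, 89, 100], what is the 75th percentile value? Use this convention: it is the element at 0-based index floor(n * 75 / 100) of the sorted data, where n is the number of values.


The dataset has n = 15 elements.
Index = floor(15 * 75 / 100) = floor(1125 / 100) = floor(11.25) = 11
Counting from index 0 in the sorted data, the element at index 11 is 68.
Final answer: 68


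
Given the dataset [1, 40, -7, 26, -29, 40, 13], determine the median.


First, sort the list: [-29, -7, 1, 13, 26, 40, 40]
The list has 7 elements (odd count).
The middle index is 3 (0-based), and the element there is 13.
Final answer: 13


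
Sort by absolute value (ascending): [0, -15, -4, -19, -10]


Compute absolute values:
  |0| = 0
  |-15| = 15
  |-4| = 4
  |-19| = 19
  |-10| = 10
Absolute values in increasing order: 0 < 4 < 10 < 15 < 19
Listing the original numbers in that order gives the answer.
Final answer: [0, -4, -10, -15, -19]


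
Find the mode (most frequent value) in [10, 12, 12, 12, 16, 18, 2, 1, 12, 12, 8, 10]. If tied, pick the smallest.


Count the frequency of each value:
  1 appears 1 time(s)
  2 appears 1 time(s)
  8 appears 1 time(s)
  10 appears 2 time(s)
  12 appears 5 time(s)
  16 appears 1 time(s)
  18 appears 1 time(s)
Maximum frequency is 5.
Only 12 reaches that frequency, so it is the mode.
Final answer: 12


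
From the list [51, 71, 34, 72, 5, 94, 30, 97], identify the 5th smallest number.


Sort ascending: [5, 30, 34, 51, 71, 72, 94, 97]
The 5th element (1-indexed) is at index 4.
Value = 71
Final answer: 71


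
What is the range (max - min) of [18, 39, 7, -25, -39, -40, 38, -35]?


Maximum value: 39
Minimum value: -40
Range = 39 - (-40) = 79
Final answer: 79


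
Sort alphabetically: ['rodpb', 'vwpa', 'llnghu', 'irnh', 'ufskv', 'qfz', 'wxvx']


Compare strings character by character (the first differing letter decides):
  'irnh' < 'llnghu' since 'i' < 'l' at position 1
  'llnghu' < 'qfz' since 'l' < 'q' at position 1
  'qfz' < 'rodpb' since 'q' < 'r' at position 1
  'rodpb' < 'ufskv' since 'r' < 'u' at position 1
  'ufskv' < 'vwpa' since 'u' < 'v' at position 1
  'vwpa' < 'wxvx' since 'v' < 'w' at position 1
Chaining these comparisons gives the alphabetical order.
Final answer: ['irnh', 'llnghu', 'qfz', 'rodpb', 'ufskv', 'vwpa', 'wxvx']


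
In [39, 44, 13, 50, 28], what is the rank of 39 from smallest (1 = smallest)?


Sort ascending: [13, 28, 39, 44, 50]
Find 39 in the sorted list.
39 is at position 3 (1-indexed).
Final answer: 3


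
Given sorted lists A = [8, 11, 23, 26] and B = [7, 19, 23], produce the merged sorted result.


List A: [8, 11, 23, 26]
List B: [7, 19, 23]
Repeatedly compare the front elements and take the smaller:
  8 vs 7 -> take 7
  8 vs 19 -> take 8
  11 vs 19 -> take 11
  23 vs 19 -> take 19
  23 vs 23 -> take 23
  26 vs 23 -> take 23
  B is exhausted; append the rest of A: [26]
Final answer: [7, 8, 11, 19, 23, 23, 26]


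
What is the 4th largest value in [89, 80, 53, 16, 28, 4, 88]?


Sort descending: [89, 88, 80, 53, 28, 16, 4]
The 4th element (1-indexed) is at index 3.
Value = 53
Final answer: 53


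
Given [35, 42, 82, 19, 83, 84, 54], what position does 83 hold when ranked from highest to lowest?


Sort descending: [84, 83, 82, 54, 42, 35, 19]
Find 83 in the sorted list.
83 is at position 2.
Final answer: 2


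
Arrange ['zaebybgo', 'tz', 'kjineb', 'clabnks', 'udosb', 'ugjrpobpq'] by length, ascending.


Compute lengths:
  'zaebybgo' has length 8
  'tz' has length 2
  'kjineb' has length 6
  'clabnks' has length 7
  'udosb' has length 5
  'ugjrpobpq' has length 9
Lengths in increasing order: 2 < 5 < 6 < 7 < 8 < 9
Listing the words in that order gives the answer.
Final answer: ['tz', 'udosb', 'kjineb', 'clabnks', 'zaebybgo', 'ugjrpobpq']


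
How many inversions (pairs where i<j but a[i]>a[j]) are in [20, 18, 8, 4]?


For each element, count the later elements that are smaller than it:
  20 (index 0): smaller elements after it = [18, 8, 4] -> 3
  18 (index 1): smaller elements after it = [8, 4] -> 2
  8 (index 2): smaller elements after it = [4] -> 1
Total inversions = 3 + 2 + 1 = 6
Final answer: 6


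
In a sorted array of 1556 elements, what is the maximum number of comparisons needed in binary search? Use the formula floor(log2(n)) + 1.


Binary search halves the search space each step.
Maximum comparisons = floor(log2(1556)) + 1
log2(1556) = 10.6036
floor(log2(1556)) = 10, so 10 + 1 = 11
Final answer: 11


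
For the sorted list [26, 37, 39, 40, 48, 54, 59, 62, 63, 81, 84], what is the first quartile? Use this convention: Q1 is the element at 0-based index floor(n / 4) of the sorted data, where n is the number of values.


The list has n = 11 elements.
Q1 index = floor(11 / 4) = floor(2.75) = 2
Counting from index 0 in the sorted data, the element at index 2 is 39.
Final answer: 39


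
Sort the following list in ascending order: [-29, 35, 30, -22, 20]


Original list: [-29, 35, 30, -22, 20]
Repeatedly take the smallest remaining element:
  Remaining [-29, 35, 30, -22, 20] -> smallest is -29
  Remaining [35, 30, -22, 20] -> smallest is -22
  Remaining [35, 30, 20] -> smallest is 20
  Remaining [35, 30] -> smallest is 30
  Remaining [35] -> smallest is 35
Collecting the picks in order gives the sorted list.
Final answer: [-29, -22, 20, 30, 35]


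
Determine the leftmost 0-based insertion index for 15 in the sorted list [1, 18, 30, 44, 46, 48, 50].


List is sorted: [1, 18, 30, 44, 46, 48, 50]
We need the leftmost position where 15 can be inserted, i.e. the first index whose element is >= 15 (or the end of the list if none is).
Binary search with low=0, high=7 (0-based indices):
  low=0, high=7, mid=3: a[3]=44 >= 15, so high = 3
  low=0, high=3, mid=1: a[1]=18 >= 15, so high = 1
  low=0, high=1, mid=0: a[0]=1 < 15, so low = 1
Now low = high = 1, so the insertion index is 1.
Final answer: 1


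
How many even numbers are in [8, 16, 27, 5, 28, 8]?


Check each element:
  8 is even
  16 is even
  27 is odd
  5 is odd
  28 is even
  8 is even
Evens: [8, 16, 28, 8]
Count of evens = 4
Final answer: 4


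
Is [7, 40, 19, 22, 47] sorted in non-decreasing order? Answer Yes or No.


Check consecutive pairs:
  7 <= 40? True
  40 <= 19? False
  19 <= 22? True
  22 <= 47? True
1 consecutive pair(s) are out of order, so the list is not sorted.
Final answer: No


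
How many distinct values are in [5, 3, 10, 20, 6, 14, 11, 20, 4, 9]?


List all unique values:
Distinct values: [3, 4, 5, 6, 9, 10, 11, 14, 20]
Count = 9
Final answer: 9


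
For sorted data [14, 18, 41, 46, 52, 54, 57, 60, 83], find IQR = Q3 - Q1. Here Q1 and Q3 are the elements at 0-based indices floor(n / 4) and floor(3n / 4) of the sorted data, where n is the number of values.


The data has n = 9 elements.
Q1 index = floor(9 / 4) = floor(2.25) = 2; Q3 index = floor(3 * 9 / 4) = floor(6.75) = 6
Q1 = element at index 2 = 41
Q3 = element at index 6 = 57
IQR = 57 - 41 = 16
Final answer: 16


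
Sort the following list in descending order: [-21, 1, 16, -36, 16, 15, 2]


Original list: [-21, 1, 16, -36, 16, 15, 2]
Repeatedly take the largest remaining element:
  Remaining [-21, 1, 16, -36, 16, 15, 2] -> largest is 16
  Remaining [-21, 1, -36, 16, 15, 2] -> largest is 16
  Remaining [-21, 1, -36, 15, 2] -> largest is 15
  Remaining [-21, 1, -36, 2] -> largest is 2
  Remaining [-21, 1, -36] -> largest is 1
  Remaining [-21, -36] -> largest is -21
  Remaining [-36] -> largest is -36
Collecting the picks in order gives the descending list.
Final answer: [16, 16, 15, 2, 1, -21, -36]


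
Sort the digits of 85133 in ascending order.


The number 85133 has digits: 8, 5, 1, 3, 3
Sorted: 1, 3, 3, 5, 8
Joining the sorted digits gives the result.
Final answer: 13358


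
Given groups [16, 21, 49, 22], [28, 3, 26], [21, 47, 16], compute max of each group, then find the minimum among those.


Find max of each group:
  Group 1: [16, 21, 49, 22] -> max = 49
  Group 2: [28, 3, 26] -> max = 28
  Group 3: [21, 47, 16] -> max = 47
Maxes: [49, 28, 47]
Minimum of maxes = 28
Final answer: 28


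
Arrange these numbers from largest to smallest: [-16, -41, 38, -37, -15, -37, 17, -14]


Original list: [-16, -41, 38, -37, -15, -37, 17, -14]
Repeatedly take the largest remaining element:
  Remaining [-16, -41, 38, -37, -15, -37, 17, -14] -> largest is 38
  Remaining [-16, -41, -37, -15, -37, 17, -14] -> largest is 17
  Remaining [-16, -41, -37, -15, -37, -14] -> largest is -14
  Remaining [-16, -41, -37, -15, -37] -> largest is -15
  Remaining [-16, -41, -37, -37] -> largest is -16
  Remaining [-41, -37, -37] -> largest is -37
  Remaining [-41, -37] -> largest is -37
  Remaining [-41] -> largest is -41
Collecting the picks in order gives the descending list.
Final answer: [38, 17, -14, -15, -16, -37, -37, -41]


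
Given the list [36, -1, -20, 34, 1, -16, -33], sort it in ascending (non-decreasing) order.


Original list: [36, -1, -20, 34, 1, -16, -33]
Repeatedly take the smallest remaining element:
  Remaining [36, -1, -20, 34, 1, -16, -33] -> smallest is -33
  Remaining [36, -1, -20, 34, 1, -16] -> smallest is -20
  Remaining [36, -1, 34, 1, -16] -> smallest is -16
  Remaining [36, -1, 34, 1] -> smallest is -1
  Remaining [36, 34, 1] -> smallest is 1
  Remaining [36, 34] -> smallest is 34
  Remaining [36] -> smallest is 36
Collecting the picks in order gives the sorted list.
Final answer: [-33, -20, -16, -1, 1, 34, 36]


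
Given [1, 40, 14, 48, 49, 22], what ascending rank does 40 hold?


Sort ascending: [1, 14, 22, 40, 48, 49]
Find 40 in the sorted list.
40 is at position 4 (1-indexed).
Final answer: 4


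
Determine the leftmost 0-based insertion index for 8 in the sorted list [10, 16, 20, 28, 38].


List is sorted: [10, 16, 20, 28, 38]
We need the leftmost position where 8 can be inserted, i.e. the first index whose element is >= 8 (or the end of the list if none is).
Binary search with low=0, high=5 (0-based indices):
  low=0, high=5, mid=2: a[2]=20 >= 8, so high = 2
  low=0, high=2, mid=1: a[1]=16 >= 8, so high = 1
  low=0, high=1, mid=0: a[0]=10 >= 8, so high = 0
Now low = high = 0, so the insertion index is 0.
Final answer: 0


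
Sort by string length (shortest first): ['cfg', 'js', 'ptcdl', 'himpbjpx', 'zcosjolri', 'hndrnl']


Compute lengths:
  'cfg' has length 3
  'js' has length 2
  'ptcdl' has length 5
  'himpbjpx' has length 8
  'zcosjolri' has length 9
  'hndrnl' has length 6
Lengths in increasing order: 2 < 3 < 5 < 6 < 8 < 9
Listing the words in that order gives the answer.
Final answer: ['js', 'cfg', 'ptcdl', 'hndrnl', 'himpbjpx', 'zcosjolri']


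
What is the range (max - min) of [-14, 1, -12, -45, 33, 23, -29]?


Maximum value: 33
Minimum value: -45
Range = 33 - (-45) = 78
Final answer: 78


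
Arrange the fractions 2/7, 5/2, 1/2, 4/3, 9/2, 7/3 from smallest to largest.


Convert to decimal for comparison:
  2/7 = 0.2857
  5/2 = 2.5
  1/2 = 0.5
  4/3 = 1.3333
  9/2 = 4.5
  7/3 = 2.3333
Decimals in increasing order: 0.2857 < 0.5 < 1.3333 < 2.3333 < 2.5 < 4.5
Writing each back as its fraction gives the sorted order.
Final answer: 2/7, 1/2, 4/3, 7/3, 5/2, 9/2


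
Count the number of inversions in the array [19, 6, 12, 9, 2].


For each element, count the later elements that are smaller than it:
  19 (index 0): smaller elements after it = [6, 12, 9, 2] -> 4
  6 (index 1): smaller elements after it = [2] -> 1
  12 (index 2): smaller elements after it = [9, 2] -> 2
  9 (index 3): smaller elements after it = [2] -> 1
Total inversions = 4 + 1 + 2 + 1 = 8
Final answer: 8


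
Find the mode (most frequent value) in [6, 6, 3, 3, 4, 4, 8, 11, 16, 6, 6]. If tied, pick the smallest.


Count the frequency of each value:
  3 appears 2 time(s)
  4 appears 2 time(s)
  6 appears 4 time(s)
  8 appears 1 time(s)
  11 appears 1 time(s)
  16 appears 1 time(s)
Maximum frequency is 4.
Only 6 reaches that frequency, so it is the mode.
Final answer: 6


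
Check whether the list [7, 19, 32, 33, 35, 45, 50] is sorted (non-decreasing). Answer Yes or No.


Check consecutive pairs:
  7 <= 19? True
  19 <= 32? True
  32 <= 33? True
  33 <= 35? True
  35 <= 45? True
  45 <= 50? True
Every consecutive pair is in order, so the list is non-decreasing.
Final answer: Yes


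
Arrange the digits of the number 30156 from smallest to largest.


The number 30156 has digits: 3, 0, 1, 5, 6
Sorted: 0, 1, 3, 5, 6
Joining the sorted digits gives the result.
Final answer: 01356


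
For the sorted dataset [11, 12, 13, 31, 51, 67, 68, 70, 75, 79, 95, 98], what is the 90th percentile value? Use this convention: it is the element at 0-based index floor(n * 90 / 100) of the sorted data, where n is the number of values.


The dataset has n = 12 elements.
Index = floor(12 * 90 / 100) = floor(1080 / 100) = floor(10.8) = 10
Counting from index 0 in the sorted data, the element at index 10 is 95.
Final answer: 95


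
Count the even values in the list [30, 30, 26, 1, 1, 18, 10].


Check each element:
  30 is even
  30 is even
  26 is even
  1 is odd
  1 is odd
  18 is even
  10 is even
Evens: [30, 30, 26, 18, 10]
Count of evens = 5
Final answer: 5


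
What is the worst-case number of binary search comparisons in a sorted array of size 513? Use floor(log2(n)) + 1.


Binary search halves the search space each step.
Maximum comparisons = floor(log2(513)) + 1
log2(513) = 9.0028
floor(log2(513)) = 9, so 9 + 1 = 10
Final answer: 10


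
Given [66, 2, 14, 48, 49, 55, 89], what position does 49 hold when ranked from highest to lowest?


Sort descending: [89, 66, 55, 49, 48, 14, 2]
Find 49 in the sorted list.
49 is at position 4.
Final answer: 4


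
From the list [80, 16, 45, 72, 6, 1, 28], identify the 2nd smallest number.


Sort ascending: [1, 6, 16, 28, 45, 72, 80]
The 2nd element (1-indexed) is at index 1.
Value = 6
Final answer: 6


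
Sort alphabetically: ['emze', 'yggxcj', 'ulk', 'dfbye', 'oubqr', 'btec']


Compare strings character by character (the first differing letter decides):
  'btec' < 'dfbye' since 'b' < 'd' at position 1
  'dfbye' < 'emze' since 'd' < 'e' at position 1
  'emze' < 'oubqr' since 'e' < 'o' at position 1
  'oubqr' < 'ulk' since 'o' < 'u' at position 1
  'ulk' < 'yggxcj' since 'u' < 'y' at position 1
Chaining these comparisons gives the alphabetical order.
Final answer: ['btec', 'dfbye', 'emze', 'oubqr', 'ulk', 'yggxcj']


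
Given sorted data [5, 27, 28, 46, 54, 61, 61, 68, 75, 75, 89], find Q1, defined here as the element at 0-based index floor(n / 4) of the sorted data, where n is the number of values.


The list has n = 11 elements.
Q1 index = floor(11 / 4) = floor(2.75) = 2
Counting from index 0 in the sorted data, the element at index 2 is 28.
Final answer: 28


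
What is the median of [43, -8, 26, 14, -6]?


First, sort the list: [-8, -6, 14, 26, 43]
The list has 5 elements (odd count).
The middle index is 2 (0-based), and the element there is 14.
Final answer: 14


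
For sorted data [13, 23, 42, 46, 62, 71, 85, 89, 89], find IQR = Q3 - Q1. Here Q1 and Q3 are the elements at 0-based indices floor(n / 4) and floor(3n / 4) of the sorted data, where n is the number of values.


The data has n = 9 elements.
Q1 index = floor(9 / 4) = floor(2.25) = 2; Q3 index = floor(3 * 9 / 4) = floor(6.75) = 6
Q1 = element at index 2 = 42
Q3 = element at index 6 = 85
IQR = 85 - 42 = 43
Final answer: 43


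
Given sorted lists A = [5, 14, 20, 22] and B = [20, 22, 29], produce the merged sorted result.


List A: [5, 14, 20, 22]
List B: [20, 22, 29]
Repeatedly compare the front elements and take the smaller:
  5 vs 20 -> take 5
  14 vs 20 -> take 14
  20 vs 20 -> take 20
  22 vs 20 -> take 20
  22 vs 22 -> take 22
  A is exhausted; append the rest of B: [22, 29]
Final answer: [5, 14, 20, 20, 22, 22, 29]


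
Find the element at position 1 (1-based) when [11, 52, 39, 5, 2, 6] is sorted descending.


Sort descending: [52, 39, 11, 6, 5, 2]
The 1st element (1-indexed) is at index 0.
Value = 52
Final answer: 52


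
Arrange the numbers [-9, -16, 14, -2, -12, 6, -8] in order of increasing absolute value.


Compute absolute values:
  |-9| = 9
  |-16| = 16
  |14| = 14
  |-2| = 2
  |-12| = 12
  |6| = 6
  |-8| = 8
Absolute values in increasing order: 2 < 6 < 8 < 9 < 12 < 14 < 16
Listing the original numbers in that order gives the answer.
Final answer: [-2, 6, -8, -9, -12, 14, -16]


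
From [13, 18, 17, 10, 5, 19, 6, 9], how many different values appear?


List all unique values:
Distinct values: [5, 6, 9, 10, 13, 17, 18, 19]
Count = 8
Final answer: 8


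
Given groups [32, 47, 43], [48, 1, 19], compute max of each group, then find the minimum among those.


Find max of each group:
  Group 1: [32, 47, 43] -> max = 47
  Group 2: [48, 1, 19] -> max = 48
Maxes: [47, 48]
Minimum of maxes = 47
Final answer: 47


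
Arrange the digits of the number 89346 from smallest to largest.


The number 89346 has digits: 8, 9, 3, 4, 6
Sorted: 3, 4, 6, 8, 9
Joining the sorted digits gives the result.
Final answer: 34689


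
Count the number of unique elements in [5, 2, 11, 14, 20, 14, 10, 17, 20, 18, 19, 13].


List all unique values:
Distinct values: [2, 5, 10, 11, 13, 14, 17, 18, 19, 20]
Count = 10
Final answer: 10


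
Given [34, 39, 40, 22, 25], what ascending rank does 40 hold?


Sort ascending: [22, 25, 34, 39, 40]
Find 40 in the sorted list.
40 is at position 5 (1-indexed).
Final answer: 5


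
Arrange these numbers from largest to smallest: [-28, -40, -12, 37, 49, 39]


Original list: [-28, -40, -12, 37, 49, 39]
Repeatedly take the largest remaining element:
  Remaining [-28, -40, -12, 37, 49, 39] -> largest is 49
  Remaining [-28, -40, -12, 37, 39] -> largest is 39
  Remaining [-28, -40, -12, 37] -> largest is 37
  Remaining [-28, -40, -12] -> largest is -12
  Remaining [-28, -40] -> largest is -28
  Remaining [-40] -> largest is -40
Collecting the picks in order gives the descending list.
Final answer: [49, 39, 37, -12, -28, -40]


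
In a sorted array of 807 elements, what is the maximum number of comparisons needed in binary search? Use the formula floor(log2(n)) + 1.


Binary search halves the search space each step.
Maximum comparisons = floor(log2(807)) + 1
log2(807) = 9.6564
floor(log2(807)) = 9, so 9 + 1 = 10
Final answer: 10


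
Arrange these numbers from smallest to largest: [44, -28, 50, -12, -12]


Original list: [44, -28, 50, -12, -12]
Repeatedly take the smallest remaining element:
  Remaining [44, -28, 50, -12, -12] -> smallest is -28
  Remaining [44, 50, -12, -12] -> smallest is -12
  Remaining [44, 50, -12] -> smallest is -12
  Remaining [44, 50] -> smallest is 44
  Remaining [50] -> smallest is 50
Collecting the picks in order gives the sorted list.
Final answer: [-28, -12, -12, 44, 50]


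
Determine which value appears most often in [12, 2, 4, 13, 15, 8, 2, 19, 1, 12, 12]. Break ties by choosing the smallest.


Count the frequency of each value:
  1 appears 1 time(s)
  2 appears 2 time(s)
  4 appears 1 time(s)
  8 appears 1 time(s)
  12 appears 3 time(s)
  13 appears 1 time(s)
  15 appears 1 time(s)
  19 appears 1 time(s)
Maximum frequency is 3.
Only 12 reaches that frequency, so it is the mode.
Final answer: 12


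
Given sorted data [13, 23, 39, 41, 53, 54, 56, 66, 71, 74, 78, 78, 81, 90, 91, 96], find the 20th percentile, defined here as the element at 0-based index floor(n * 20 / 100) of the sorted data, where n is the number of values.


The dataset has n = 16 elements.
Index = floor(16 * 20 / 100) = floor(320 / 100) = floor(3.2) = 3
Counting from index 0 in the sorted data, the element at index 3 is 41.
Final answer: 41


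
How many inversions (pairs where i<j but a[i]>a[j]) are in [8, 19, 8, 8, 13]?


For each element, count the later elements that are smaller than it:
  8 (index 0): smaller elements after it = [] -> 0
  19 (index 1): smaller elements after it = [8, 8, 13] -> 3
  8 (index 2): smaller elements after it = [] -> 0
  8 (index 3): smaller elements after it = [] -> 0
Total inversions = 0 + 3 + 0 + 0 = 3
Final answer: 3


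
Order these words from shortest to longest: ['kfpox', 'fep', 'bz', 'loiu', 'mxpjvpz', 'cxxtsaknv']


Compute lengths:
  'kfpox' has length 5
  'fep' has length 3
  'bz' has length 2
  'loiu' has length 4
  'mxpjvpz' has length 7
  'cxxtsaknv' has length 9
Lengths in increasing order: 2 < 3 < 4 < 5 < 7 < 9
Listing the words in that order gives the answer.
Final answer: ['bz', 'fep', 'loiu', 'kfpox', 'mxpjvpz', 'cxxtsaknv']


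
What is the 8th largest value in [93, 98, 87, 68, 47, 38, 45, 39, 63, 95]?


Sort descending: [98, 95, 93, 87, 68, 63, 47, 45, 39, 38]
The 8th element (1-indexed) is at index 7.
Value = 45
Final answer: 45


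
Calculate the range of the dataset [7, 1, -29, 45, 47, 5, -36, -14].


Maximum value: 47
Minimum value: -36
Range = 47 - (-36) = 83
Final answer: 83


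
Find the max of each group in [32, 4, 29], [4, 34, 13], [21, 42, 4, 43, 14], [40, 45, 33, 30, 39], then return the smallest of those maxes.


Find max of each group:
  Group 1: [32, 4, 29] -> max = 32
  Group 2: [4, 34, 13] -> max = 34
  Group 3: [21, 42, 4, 43, 14] -> max = 43
  Group 4: [40, 45, 33, 30, 39] -> max = 45
Maxes: [32, 34, 43, 45]
Minimum of maxes = 32
Final answer: 32


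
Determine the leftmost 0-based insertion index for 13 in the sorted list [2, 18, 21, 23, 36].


List is sorted: [2, 18, 21, 23, 36]
We need the leftmost position where 13 can be inserted, i.e. the first index whose element is >= 13 (or the end of the list if none is).
Binary search with low=0, high=5 (0-based indices):
  low=0, high=5, mid=2: a[2]=21 >= 13, so high = 2
  low=0, high=2, mid=1: a[1]=18 >= 13, so high = 1
  low=0, high=1, mid=0: a[0]=2 < 13, so low = 1
Now low = high = 1, so the insertion index is 1.
Final answer: 1


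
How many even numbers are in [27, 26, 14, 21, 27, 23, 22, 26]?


Check each element:
  27 is odd
  26 is even
  14 is even
  21 is odd
  27 is odd
  23 is odd
  22 is even
  26 is even
Evens: [26, 14, 22, 26]
Count of evens = 4
Final answer: 4


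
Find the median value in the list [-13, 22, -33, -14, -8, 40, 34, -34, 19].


First, sort the list: [-34, -33, -14, -13, -8, 19, 22, 34, 40]
The list has 9 elements (odd count).
The middle index is 4 (0-based), and the element there is -8.
Final answer: -8


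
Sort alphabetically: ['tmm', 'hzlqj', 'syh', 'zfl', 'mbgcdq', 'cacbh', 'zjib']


Compare strings character by character (the first differing letter decides):
  'cacbh' < 'hzlqj' since 'c' < 'h' at position 1
  'hzlqj' < 'mbgcdq' since 'h' < 'm' at position 1
  'mbgcdq' < 'syh' since 'm' < 's' at position 1
  'syh' < 'tmm' since 's' < 't' at position 1
  'tmm' < 'zfl' since 't' < 'z' at position 1
  'zfl' < 'zjib' since 'f' < 'j' at position 2
Chaining these comparisons gives the alphabetical order.
Final answer: ['cacbh', 'hzlqj', 'mbgcdq', 'syh', 'tmm', 'zfl', 'zjib']


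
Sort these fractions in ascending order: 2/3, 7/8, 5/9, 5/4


Convert to decimal for comparison:
  2/3 = 0.6667
  7/8 = 0.875
  5/9 = 0.5556
  5/4 = 1.25
Decimals in increasing order: 0.5556 < 0.6667 < 0.875 < 1.25
Writing each back as its fraction gives the sorted order.
Final answer: 5/9, 2/3, 7/8, 5/4


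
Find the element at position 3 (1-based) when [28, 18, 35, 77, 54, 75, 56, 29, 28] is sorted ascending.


Sort ascending: [18, 28, 28, 29, 35, 54, 56, 75, 77]
The 3rd element (1-indexed) is at index 2.
Value = 28
Final answer: 28


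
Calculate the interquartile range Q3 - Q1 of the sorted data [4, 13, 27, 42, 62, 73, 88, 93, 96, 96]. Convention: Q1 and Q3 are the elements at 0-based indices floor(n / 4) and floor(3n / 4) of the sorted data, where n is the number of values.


The data has n = 10 elements.
Q1 index = floor(10 / 4) = floor(2.5) = 2; Q3 index = floor(3 * 10 / 4) = floor(7.5) = 7
Q1 = element at index 2 = 27
Q3 = element at index 7 = 93
IQR = 93 - 27 = 66
Final answer: 66


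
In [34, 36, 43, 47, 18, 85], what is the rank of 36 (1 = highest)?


Sort descending: [85, 47, 43, 36, 34, 18]
Find 36 in the sorted list.
36 is at position 4.
Final answer: 4


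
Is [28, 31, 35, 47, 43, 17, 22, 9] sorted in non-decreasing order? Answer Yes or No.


Check consecutive pairs:
  28 <= 31? True
  31 <= 35? True
  35 <= 47? True
  47 <= 43? False
  43 <= 17? False
  17 <= 22? True
  22 <= 9? False
3 consecutive pair(s) are out of order, so the list is not sorted.
Final answer: No


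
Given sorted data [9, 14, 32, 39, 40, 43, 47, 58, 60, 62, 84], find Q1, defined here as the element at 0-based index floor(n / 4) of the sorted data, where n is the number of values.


The list has n = 11 elements.
Q1 index = floor(11 / 4) = floor(2.75) = 2
Counting from index 0 in the sorted data, the element at index 2 is 32.
Final answer: 32


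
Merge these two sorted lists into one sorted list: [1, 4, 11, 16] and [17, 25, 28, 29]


List A: [1, 4, 11, 16]
List B: [17, 25, 28, 29]
Repeatedly compare the front elements and take the smaller:
  1 vs 17 -> take 1
  4 vs 17 -> take 4
  11 vs 17 -> take 11
  16 vs 17 -> take 16
  A is exhausted; append the rest of B: [17, 25, 28, 29]
Final answer: [1, 4, 11, 16, 17, 25, 28, 29]


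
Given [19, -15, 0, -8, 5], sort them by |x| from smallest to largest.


Compute absolute values:
  |19| = 19
  |-15| = 15
  |0| = 0
  |-8| = 8
  |5| = 5
Absolute values in increasing order: 0 < 5 < 8 < 15 < 19
Listing the original numbers in that order gives the answer.
Final answer: [0, 5, -8, -15, 19]
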